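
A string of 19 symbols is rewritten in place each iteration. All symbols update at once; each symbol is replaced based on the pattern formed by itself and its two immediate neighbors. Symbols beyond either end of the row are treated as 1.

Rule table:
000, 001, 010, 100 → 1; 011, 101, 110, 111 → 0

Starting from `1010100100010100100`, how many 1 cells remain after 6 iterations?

3

0010111111110111111
1110000000000000000
0001111111111111111
1110000000000000000  (repeats iteration 2; period 2)
iteration 6: 1110000000000000000
count of 1: 3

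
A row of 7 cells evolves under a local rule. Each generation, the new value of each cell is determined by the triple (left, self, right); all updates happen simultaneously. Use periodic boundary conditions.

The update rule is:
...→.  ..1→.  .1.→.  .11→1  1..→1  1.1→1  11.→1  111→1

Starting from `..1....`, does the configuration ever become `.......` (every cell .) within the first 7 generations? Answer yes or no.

no

generation 1: ...1...
generation 2: ....1..
generation 3: .....1.
generation 4: ......1
generation 5: 1......
generation 6: .1.....
generation 7: ..1....
generation 7 is ..1...., still not uniform .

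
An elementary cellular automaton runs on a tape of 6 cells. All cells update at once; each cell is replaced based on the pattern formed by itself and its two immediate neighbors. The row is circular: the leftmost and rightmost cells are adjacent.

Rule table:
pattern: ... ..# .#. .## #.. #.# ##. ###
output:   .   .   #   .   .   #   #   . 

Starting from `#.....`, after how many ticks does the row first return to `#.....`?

1

#.....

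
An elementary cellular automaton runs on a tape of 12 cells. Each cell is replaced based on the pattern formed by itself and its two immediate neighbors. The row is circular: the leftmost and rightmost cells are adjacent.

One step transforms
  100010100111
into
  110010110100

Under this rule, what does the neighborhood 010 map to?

At position 4 the neighborhood is 010; the next row has 1 there.

1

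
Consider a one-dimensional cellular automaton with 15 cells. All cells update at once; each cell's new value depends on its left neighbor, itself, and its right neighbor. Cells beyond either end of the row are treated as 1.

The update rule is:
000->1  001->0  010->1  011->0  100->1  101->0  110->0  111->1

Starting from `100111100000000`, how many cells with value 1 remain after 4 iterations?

iteration 1: 010011011111110
iteration 2: 011000001111100
iteration 3: 000111100111010
iteration 4: 110011010010010
count of 1: 7

7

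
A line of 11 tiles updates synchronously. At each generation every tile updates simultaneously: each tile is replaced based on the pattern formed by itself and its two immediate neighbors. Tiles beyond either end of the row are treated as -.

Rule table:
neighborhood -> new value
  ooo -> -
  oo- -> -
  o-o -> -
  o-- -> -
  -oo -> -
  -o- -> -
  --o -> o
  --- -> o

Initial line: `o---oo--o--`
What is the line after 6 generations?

oooo---oo--

--oo---o--o
oo---oo--o-
---oo---o--
ooo---oo--o
----oo---o-
oooo---oo--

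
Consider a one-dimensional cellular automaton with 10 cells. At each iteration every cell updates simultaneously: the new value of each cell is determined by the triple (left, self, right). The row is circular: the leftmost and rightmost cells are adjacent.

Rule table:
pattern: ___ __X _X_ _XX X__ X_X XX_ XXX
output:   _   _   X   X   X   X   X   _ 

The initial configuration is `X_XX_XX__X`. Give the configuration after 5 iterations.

iteration 1: XXXXXXXX_X
iteration 2: _______XXX
iteration 3: X______X_X
iteration 4: XX_____XXX
iteration 5: _XX____X__

_XX____X__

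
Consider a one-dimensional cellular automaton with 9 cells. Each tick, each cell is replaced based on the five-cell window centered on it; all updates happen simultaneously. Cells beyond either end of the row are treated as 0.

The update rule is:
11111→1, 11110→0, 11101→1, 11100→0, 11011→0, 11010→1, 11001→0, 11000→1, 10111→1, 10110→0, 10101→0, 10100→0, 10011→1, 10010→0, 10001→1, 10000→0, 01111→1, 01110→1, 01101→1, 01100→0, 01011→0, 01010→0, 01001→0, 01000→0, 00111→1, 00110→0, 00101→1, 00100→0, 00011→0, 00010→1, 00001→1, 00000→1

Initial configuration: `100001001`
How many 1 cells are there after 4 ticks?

5

000110000
110001011
001111000
101100101
count of 1: 5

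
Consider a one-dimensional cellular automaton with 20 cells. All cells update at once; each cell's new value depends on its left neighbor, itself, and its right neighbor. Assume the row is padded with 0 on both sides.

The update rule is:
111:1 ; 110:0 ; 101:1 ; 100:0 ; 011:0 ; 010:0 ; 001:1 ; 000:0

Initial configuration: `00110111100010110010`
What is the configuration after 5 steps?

10100001010001000000

01001011000101000100
10010100001010001000
00101000010100010000
01010000101000100000
10100001010001000000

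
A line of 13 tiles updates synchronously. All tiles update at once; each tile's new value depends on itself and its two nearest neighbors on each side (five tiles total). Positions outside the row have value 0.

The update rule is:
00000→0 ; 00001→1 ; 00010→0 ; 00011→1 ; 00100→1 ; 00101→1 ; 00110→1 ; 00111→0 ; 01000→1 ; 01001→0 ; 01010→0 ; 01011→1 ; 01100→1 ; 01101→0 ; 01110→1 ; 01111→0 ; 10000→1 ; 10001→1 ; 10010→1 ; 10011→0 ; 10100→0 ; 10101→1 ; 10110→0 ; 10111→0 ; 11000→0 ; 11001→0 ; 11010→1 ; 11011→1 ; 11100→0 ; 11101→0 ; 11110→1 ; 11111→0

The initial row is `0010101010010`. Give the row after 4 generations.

1001101010100

1010101000111
1010100111010
1010000010101
1001101010100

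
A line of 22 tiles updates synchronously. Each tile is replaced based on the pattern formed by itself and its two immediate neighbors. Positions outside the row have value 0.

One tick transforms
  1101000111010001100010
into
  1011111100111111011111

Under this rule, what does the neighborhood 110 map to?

At position 1 the neighborhood is 110; the next row has 0 there.

0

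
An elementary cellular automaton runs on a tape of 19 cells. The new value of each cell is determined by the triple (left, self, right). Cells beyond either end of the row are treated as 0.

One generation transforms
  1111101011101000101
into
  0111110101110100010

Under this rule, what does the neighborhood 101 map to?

At position 5 the neighborhood is 101; the next row has 1 there.

1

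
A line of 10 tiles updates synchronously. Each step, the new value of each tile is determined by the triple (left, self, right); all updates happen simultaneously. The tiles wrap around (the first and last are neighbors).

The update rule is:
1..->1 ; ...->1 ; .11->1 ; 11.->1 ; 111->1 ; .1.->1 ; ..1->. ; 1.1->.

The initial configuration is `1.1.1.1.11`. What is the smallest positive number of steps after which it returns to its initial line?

1.1.1.1.11

1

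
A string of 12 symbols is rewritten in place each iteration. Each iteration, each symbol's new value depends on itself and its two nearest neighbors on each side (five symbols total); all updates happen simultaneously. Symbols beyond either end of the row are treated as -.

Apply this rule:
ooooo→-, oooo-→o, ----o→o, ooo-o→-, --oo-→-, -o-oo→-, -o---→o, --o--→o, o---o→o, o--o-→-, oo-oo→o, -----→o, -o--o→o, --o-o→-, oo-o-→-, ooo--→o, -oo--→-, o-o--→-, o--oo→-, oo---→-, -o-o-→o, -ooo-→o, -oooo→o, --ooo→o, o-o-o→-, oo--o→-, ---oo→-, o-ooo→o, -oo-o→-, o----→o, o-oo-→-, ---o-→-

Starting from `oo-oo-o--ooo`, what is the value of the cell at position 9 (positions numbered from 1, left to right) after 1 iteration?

--o----o-ooo
position 9 holds -

-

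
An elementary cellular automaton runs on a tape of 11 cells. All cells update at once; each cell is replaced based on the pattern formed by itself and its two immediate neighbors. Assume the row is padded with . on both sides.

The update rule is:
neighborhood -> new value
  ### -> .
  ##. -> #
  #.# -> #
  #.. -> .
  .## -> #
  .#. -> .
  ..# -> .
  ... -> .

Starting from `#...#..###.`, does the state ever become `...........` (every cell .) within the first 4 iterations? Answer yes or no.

yes

.......#.#.
........#..
...........
all cells are . at iteration 3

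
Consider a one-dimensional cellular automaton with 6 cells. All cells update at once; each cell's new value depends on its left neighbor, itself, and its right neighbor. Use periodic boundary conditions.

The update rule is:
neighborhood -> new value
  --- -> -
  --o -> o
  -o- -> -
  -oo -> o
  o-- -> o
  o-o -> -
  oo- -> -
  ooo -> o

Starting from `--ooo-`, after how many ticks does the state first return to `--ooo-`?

tick 1: -ooo-o
tick 2: -oo---
tick 3: oo-o--
tick 4: o---oo
tick 5: -o-ooo
tick 6: ---oo-
tick 7: --oo-o
tick 8: ooo---
tick 9: oo-o-o
tick 10: o----o
tick 11: -o--oo
tick 12: --ooo-

12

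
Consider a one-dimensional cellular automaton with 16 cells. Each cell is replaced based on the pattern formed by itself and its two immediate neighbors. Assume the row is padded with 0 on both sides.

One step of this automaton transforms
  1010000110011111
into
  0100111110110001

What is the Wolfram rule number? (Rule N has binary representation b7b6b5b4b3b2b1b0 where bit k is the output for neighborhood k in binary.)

107

position 12: 111 → 0  (bit 7 = 0)
position 8: 110 → 1  (bit 6 = 1)
position 1: 101 → 1  (bit 5 = 1)
position 3: 100 → 0  (bit 4 = 0)
position 7: 011 → 1  (bit 3 = 1)
position 0: 010 → 0  (bit 2 = 0)
position 6: 001 → 1  (bit 1 = 1)
position 4: 000 → 1  (bit 0 = 1)
bits b7..b0 = 01101011 = 107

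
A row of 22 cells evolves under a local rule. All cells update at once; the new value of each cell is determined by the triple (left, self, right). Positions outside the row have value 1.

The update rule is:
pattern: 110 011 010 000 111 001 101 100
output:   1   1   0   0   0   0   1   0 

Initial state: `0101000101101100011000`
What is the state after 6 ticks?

tick 1: 1010000011111100011000
tick 2: 1100000010000100011000
tick 3: 0100000000000000011000
tick 4: 1000000000000000011000
tick 5: 1000000000000000011000  (fixed point — unchanged through tick 6)

1000000000000000011000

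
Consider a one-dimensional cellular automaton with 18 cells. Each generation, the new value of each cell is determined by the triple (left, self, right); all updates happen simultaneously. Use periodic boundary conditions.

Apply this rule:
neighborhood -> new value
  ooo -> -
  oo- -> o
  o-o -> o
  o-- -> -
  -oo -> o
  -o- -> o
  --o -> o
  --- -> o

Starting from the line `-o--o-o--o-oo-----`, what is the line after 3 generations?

oo-oooo-ooooo-oooo
-ooo--ooo---ooo---
oo-o-oo-o-ooo-o-oo

oo-o-oo-o-ooo-o-oo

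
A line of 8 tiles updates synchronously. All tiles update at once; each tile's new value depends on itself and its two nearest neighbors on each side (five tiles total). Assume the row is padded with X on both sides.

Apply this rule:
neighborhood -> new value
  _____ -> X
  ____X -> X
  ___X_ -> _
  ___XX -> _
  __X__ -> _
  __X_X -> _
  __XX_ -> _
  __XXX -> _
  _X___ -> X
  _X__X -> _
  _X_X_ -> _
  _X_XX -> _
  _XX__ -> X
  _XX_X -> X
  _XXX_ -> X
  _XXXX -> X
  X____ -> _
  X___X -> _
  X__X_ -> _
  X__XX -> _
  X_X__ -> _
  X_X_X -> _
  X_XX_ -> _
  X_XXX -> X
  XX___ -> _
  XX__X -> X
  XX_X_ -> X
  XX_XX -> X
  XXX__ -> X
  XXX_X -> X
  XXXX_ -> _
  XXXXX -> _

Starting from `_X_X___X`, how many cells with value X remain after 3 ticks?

X___X___
X____X__
X__X____
count of X: 2

2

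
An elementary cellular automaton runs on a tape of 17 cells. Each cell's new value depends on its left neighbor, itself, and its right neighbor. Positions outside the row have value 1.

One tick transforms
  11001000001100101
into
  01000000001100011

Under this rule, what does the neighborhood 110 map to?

1

At position 1 the neighborhood is 110; the next row has 1 there.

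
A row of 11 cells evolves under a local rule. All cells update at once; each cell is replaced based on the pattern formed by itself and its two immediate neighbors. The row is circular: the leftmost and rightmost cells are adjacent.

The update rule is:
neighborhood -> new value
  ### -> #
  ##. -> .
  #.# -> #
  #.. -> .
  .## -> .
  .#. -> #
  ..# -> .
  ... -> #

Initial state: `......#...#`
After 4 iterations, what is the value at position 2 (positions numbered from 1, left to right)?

#

.####.#.#.#
#.##.######
.#..#.#####
##..##.###.
position 2 holds #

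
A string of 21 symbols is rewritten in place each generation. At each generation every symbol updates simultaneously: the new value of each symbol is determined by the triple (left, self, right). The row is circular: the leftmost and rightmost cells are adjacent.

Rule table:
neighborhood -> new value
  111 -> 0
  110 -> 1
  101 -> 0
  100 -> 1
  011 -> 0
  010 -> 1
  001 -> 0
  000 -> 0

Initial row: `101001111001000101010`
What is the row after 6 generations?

100110011001010101001

101100001101100101010
100110000100110101010
110011000110010101010
011001100011010101010
001100110001010101011
100110011001010101001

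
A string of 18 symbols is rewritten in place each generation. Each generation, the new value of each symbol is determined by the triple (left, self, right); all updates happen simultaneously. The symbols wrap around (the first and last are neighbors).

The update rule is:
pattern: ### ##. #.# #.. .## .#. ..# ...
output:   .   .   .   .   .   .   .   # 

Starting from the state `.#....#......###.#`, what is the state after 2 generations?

...##...####......
##....#......#####

##....#......#####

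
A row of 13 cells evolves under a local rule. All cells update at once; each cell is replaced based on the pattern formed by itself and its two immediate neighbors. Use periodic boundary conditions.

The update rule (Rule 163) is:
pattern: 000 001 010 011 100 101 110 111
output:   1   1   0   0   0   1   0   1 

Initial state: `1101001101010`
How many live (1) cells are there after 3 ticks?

5

0010010010101
0100100101010
1001001010100
count of 1: 5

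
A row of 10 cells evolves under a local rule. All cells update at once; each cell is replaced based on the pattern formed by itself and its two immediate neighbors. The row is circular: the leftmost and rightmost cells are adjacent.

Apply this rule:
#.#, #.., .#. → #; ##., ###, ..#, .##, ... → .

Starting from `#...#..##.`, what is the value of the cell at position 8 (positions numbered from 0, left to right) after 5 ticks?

#

##..##...#
..#...#...
..##..##..
....#...#.
....##..##
position 8 holds #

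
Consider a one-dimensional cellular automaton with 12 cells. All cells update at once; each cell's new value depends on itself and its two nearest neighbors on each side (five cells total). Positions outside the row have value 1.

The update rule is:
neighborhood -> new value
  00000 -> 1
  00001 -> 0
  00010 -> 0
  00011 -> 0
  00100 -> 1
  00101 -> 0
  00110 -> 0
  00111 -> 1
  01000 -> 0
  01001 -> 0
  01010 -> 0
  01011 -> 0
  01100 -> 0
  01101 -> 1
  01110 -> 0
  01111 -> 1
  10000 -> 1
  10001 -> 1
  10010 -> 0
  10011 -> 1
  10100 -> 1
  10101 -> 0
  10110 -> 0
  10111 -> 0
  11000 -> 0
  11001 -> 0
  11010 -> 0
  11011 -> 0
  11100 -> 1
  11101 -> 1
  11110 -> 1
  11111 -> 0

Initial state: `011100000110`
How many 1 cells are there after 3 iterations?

iteration 1: 000101100010
iteration 2: 010000001000
iteration 3: 010111001010
count of 1: 6

6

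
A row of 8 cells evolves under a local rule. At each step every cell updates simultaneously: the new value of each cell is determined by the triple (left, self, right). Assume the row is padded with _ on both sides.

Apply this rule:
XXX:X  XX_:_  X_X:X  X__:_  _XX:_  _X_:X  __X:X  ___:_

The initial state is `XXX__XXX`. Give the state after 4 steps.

_X__X_X_
XX_XXXX_
__X_XX__
_XXX____

_XXX____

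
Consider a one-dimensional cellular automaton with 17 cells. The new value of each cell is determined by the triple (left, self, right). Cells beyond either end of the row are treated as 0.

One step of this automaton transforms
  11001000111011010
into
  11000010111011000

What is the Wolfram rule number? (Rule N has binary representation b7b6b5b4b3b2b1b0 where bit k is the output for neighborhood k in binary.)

201

position 9: 111 → 1  (bit 7 = 1)
position 1: 110 → 1  (bit 6 = 1)
position 11: 101 → 0  (bit 5 = 0)
position 2: 100 → 0  (bit 4 = 0)
position 0: 011 → 1  (bit 3 = 1)
position 4: 010 → 0  (bit 2 = 0)
position 3: 001 → 0  (bit 1 = 0)
position 6: 000 → 1  (bit 0 = 1)
bits b7..b0 = 11001001 = 201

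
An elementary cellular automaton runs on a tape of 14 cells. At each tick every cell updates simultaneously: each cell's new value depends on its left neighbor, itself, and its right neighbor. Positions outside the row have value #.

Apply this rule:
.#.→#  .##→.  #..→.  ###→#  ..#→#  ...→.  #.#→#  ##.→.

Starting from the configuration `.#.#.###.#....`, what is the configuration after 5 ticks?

#.#.##...###.#

tick 1: #####.#.##...#
tick 2: ####.###....#.
tick 3: ###.#.#....###
tick 4: ##.####...#.##
tick 5: #.#.##...###.#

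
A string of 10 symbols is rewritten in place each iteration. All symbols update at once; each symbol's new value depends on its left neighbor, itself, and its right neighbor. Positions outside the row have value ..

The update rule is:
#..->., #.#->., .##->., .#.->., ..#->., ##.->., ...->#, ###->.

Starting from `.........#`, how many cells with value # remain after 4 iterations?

########..
.........#  (repeats iteration 0; period 2)
iteration 4: .........#
count of #: 1

1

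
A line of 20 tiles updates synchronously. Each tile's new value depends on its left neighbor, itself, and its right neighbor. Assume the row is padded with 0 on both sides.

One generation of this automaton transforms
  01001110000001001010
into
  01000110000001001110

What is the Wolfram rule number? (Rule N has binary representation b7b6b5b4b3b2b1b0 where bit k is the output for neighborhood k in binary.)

228

position 5: 111 → 1  (bit 7 = 1)
position 6: 110 → 1  (bit 6 = 1)
position 17: 101 → 1  (bit 5 = 1)
position 2: 100 → 0  (bit 4 = 0)
position 4: 011 → 0  (bit 3 = 0)
position 1: 010 → 1  (bit 2 = 1)
position 0: 001 → 0  (bit 1 = 0)
position 8: 000 → 0  (bit 0 = 0)
bits b7..b0 = 11100100 = 228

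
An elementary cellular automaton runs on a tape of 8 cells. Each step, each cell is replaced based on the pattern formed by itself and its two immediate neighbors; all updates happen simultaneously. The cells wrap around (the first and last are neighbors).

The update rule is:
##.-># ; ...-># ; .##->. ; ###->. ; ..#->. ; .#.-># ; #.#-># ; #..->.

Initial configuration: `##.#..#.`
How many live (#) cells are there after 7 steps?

5

.###..##
#..#...#
#..#.#..
#..###..
#....#..
#.##.#..
##.###..
count of #: 5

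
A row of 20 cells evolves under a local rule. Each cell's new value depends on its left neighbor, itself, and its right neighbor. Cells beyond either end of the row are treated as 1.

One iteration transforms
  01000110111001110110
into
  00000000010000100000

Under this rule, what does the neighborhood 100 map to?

0

At position 2 the neighborhood is 100; the next row has 0 there.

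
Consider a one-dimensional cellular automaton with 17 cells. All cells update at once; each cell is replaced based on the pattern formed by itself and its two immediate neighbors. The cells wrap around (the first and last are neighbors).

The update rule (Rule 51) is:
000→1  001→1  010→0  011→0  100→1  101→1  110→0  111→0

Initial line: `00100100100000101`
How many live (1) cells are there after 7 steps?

11011011011111010
00100100100000101  (repeats step 0; period 2)
step 7: 11011011011111010
count of 1: 12

12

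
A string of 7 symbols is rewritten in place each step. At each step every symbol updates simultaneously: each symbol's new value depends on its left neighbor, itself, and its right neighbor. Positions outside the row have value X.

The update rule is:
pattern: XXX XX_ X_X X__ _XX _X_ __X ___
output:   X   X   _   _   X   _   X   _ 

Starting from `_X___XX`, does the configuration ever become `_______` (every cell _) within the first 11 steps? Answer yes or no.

no

____XXX
___XXXX
__XXXXX
_XXXXXX
_XXXXXX  (fixed point — unchanged through step 11)
step 11 is _XXXXXX, still not uniform _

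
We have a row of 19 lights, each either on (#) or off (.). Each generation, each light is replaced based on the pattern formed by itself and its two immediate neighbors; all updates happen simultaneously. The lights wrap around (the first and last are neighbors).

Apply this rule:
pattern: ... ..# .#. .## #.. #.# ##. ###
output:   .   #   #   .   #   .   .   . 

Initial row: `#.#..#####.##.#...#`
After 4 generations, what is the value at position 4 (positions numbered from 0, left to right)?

.

..###.........##.#.
.#...#.......#...##
.##.###.....###.#..
#......#...#....##.
position 4 holds .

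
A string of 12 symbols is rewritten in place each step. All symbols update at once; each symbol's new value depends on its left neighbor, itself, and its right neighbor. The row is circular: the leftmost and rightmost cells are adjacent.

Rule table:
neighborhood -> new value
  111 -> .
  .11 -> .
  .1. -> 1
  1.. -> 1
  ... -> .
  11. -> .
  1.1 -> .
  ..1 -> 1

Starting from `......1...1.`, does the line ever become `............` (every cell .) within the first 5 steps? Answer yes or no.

.....111.111
1...1.......
11.111.....1
......1...1.  (repeats step 0; period 4)
step 5: .....111.111
step 5 is .....111.111, still not uniform .

no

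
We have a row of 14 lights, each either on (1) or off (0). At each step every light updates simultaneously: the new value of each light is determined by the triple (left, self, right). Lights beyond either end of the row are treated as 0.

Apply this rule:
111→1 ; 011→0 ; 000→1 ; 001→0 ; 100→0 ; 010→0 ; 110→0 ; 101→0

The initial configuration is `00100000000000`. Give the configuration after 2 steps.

10001111111111
00100111111110

00100111111110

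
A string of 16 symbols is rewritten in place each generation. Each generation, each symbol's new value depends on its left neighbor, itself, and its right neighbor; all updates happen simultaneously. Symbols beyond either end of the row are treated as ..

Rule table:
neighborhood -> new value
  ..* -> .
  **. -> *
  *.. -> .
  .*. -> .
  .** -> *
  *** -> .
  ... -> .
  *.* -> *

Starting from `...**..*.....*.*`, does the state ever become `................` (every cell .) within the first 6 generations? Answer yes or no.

...**.........*.
...**...........
...**...........  (fixed point — unchanged through generation 6)
generation 6 is ...**..........., still not uniform .

no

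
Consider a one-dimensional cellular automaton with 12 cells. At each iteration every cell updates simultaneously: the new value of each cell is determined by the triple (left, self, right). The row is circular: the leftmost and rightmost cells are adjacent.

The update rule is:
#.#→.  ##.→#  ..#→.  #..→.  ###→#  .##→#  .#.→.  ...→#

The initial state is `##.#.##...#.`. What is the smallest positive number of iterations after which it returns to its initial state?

iteration 1: ##...##.#...
iteration 2: ##.#.##...#.

2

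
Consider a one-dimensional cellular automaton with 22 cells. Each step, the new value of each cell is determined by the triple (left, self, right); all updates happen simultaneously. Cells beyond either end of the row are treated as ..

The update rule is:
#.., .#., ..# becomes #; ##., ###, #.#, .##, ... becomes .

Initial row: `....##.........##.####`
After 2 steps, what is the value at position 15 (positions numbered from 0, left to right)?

#

...#..#.......#.......
..######.....###......
position 15 holds #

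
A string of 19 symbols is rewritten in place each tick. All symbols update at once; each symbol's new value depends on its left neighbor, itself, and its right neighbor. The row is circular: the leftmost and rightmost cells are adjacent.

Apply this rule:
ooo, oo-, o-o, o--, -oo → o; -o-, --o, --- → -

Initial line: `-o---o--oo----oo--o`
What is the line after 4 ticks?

o--o-o-oooooooooooo

o-o---o-ooo---ooo--
-o-o---ooooo--oooo-
--o-o--oooooo-ooooo
o--o-o-oooooooooooo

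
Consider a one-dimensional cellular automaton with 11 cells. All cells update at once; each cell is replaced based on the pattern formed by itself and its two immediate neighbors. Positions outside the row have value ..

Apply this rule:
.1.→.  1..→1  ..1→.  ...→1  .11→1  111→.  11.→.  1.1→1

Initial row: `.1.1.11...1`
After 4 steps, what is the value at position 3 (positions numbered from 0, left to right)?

step 1: ..1.11.11..
step 2: 1..11.11.11
step 3: .1.1.11.11.
step 4: ..1.11.11.1
position 3 holds .

.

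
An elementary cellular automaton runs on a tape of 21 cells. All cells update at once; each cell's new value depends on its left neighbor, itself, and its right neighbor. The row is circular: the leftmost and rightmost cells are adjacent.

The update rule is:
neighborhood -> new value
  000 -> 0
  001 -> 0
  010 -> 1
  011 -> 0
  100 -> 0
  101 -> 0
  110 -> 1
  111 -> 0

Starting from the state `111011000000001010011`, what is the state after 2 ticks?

001001000000001010000
001001000000001010000

001001000000001010000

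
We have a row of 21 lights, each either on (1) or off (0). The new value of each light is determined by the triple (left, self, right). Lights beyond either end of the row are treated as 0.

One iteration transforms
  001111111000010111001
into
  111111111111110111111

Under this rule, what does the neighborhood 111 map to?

At position 3 the neighborhood is 111; the next row has 1 there.

1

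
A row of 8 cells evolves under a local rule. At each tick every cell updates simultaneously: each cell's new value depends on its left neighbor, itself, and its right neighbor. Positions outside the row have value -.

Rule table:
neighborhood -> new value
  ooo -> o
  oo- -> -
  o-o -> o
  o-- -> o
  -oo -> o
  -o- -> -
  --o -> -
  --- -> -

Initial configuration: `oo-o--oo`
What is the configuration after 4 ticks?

o-o-o-o-
-o-o-o-o
--o-o-o-
---o-o-o

---o-o-o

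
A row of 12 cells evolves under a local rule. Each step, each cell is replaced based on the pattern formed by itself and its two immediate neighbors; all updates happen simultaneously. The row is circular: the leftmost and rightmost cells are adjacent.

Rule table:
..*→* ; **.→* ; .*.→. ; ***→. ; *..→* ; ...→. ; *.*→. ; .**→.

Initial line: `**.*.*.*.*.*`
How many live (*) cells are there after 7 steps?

2

.*..........
*.*.........
...*.......*
*.*.*.....*.
.....*...*..
....*.*.*.*.
...*.......*
count of *: 2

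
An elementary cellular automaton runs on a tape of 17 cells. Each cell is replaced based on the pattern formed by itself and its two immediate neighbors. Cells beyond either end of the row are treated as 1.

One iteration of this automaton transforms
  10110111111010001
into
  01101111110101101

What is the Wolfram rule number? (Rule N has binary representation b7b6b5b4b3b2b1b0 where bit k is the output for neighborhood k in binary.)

position 6: 111 → 1  (bit 7 = 1)
position 0: 110 → 0  (bit 6 = 0)
position 1: 101 → 1  (bit 5 = 1)
position 13: 100 → 1  (bit 4 = 1)
position 2: 011 → 1  (bit 3 = 1)
position 12: 010 → 0  (bit 2 = 0)
position 15: 001 → 0  (bit 1 = 0)
position 14: 000 → 1  (bit 0 = 1)
bits b7..b0 = 10111001 = 185

185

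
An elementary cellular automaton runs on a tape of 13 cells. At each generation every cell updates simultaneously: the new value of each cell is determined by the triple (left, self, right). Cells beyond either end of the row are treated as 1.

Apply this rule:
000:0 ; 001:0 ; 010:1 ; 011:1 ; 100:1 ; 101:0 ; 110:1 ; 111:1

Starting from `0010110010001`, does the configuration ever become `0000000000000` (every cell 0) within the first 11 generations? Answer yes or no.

1010111011001
1010111011101
1010111011101  (fixed point — unchanged through generation 11)
generation 11 is 1010111011101, still not uniform 0

no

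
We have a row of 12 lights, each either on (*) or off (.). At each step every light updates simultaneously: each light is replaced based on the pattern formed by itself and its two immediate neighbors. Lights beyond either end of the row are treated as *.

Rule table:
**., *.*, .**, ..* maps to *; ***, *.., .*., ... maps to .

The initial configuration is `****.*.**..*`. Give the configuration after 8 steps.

***.*.*****.

...**.***.**
..*****.***.
.**...***.**
***..**.***.
..*.*****.**
.*.**...***.
*.***..**.**
***.*.*****.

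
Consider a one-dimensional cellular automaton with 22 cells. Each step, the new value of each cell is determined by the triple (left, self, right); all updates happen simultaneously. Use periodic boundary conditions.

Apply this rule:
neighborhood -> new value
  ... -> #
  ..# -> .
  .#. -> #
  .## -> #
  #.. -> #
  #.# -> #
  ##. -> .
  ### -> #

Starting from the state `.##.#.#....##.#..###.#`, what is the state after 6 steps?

#####.#####.##.####.##

##.#######.#.###.##.##
#.#######.#####.##.###
.#######.#####.##.####
#######.#####.##.####.
######.#####.##.####.#
#####.#####.##.####.##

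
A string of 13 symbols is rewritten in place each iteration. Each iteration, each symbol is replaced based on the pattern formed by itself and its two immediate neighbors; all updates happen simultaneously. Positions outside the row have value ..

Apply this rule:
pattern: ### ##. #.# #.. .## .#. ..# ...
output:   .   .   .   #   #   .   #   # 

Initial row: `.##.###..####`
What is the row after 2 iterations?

##..#..###...
#.##.###..###

#.##.###..###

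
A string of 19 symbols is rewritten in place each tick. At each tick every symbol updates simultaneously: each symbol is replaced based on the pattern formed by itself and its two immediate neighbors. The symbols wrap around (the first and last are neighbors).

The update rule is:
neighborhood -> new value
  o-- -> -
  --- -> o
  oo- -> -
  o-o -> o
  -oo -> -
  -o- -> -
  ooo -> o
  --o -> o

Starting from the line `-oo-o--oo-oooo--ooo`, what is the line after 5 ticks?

--o--o-o--o--o-o--o

o--o--o--o-oo--o-o-
--o--o--o-o---o-o-o
-o--o--o-o--oo-o-o-
o--o--o-o--o--o-o--
--o--o-o--o--o-o--o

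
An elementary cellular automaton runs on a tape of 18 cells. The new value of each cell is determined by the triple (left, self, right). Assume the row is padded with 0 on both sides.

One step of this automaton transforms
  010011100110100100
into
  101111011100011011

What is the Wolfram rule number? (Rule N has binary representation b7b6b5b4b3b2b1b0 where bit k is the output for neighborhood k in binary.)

position 5: 111 → 1  (bit 7 = 1)
position 6: 110 → 0  (bit 6 = 0)
position 11: 101 → 0  (bit 5 = 0)
position 2: 100 → 1  (bit 4 = 1)
position 4: 011 → 1  (bit 3 = 1)
position 1: 010 → 0  (bit 2 = 0)
position 0: 001 → 1  (bit 1 = 1)
position 17: 000 → 1  (bit 0 = 1)
bits b7..b0 = 10011011 = 155

155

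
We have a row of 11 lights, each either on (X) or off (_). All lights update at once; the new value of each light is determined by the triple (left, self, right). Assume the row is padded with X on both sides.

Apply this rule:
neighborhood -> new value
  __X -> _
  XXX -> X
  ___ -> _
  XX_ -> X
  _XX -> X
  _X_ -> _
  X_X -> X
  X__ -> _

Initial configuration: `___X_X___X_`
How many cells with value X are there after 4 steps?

step 1: ____X_____X
step 2: __________X
step 3: __________X  (fixed point — unchanged through step 4)
count of X: 1

1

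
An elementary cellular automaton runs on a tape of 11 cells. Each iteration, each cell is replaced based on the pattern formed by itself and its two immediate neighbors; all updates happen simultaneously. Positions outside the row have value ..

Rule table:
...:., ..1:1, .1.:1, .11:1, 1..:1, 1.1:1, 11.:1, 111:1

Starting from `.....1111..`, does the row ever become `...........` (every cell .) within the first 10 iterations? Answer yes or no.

iteration 1: ....111111.
iteration 2: ...11111111
iteration 3: ..111111111
iteration 4: .1111111111
iteration 5: 11111111111
iteration 6: 11111111111  (fixed point — unchanged through iteration 10)
iteration 10 is 11111111111, still not uniform .

no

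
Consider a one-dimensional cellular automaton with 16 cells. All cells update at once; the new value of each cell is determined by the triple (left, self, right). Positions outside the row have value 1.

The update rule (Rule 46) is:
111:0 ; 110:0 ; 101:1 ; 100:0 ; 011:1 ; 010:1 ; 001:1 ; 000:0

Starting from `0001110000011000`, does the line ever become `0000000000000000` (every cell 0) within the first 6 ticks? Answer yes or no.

0011000000110001
0110000001100011
1100000011000110
0000000110001101
0000001100011011
0000011000110110
tick 6 is 0000011000110110, still not uniform 0

no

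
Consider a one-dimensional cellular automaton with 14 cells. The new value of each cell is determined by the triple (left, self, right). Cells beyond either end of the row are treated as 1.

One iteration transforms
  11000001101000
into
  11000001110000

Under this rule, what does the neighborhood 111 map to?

At position 0 the neighborhood is 111; the next row has 1 there.

1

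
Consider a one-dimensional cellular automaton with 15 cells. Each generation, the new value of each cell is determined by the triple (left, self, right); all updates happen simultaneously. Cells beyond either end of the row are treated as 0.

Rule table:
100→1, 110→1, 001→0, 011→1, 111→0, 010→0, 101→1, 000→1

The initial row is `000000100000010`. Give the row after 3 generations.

011011101101111

111110011111001
100011010001100
011011101101111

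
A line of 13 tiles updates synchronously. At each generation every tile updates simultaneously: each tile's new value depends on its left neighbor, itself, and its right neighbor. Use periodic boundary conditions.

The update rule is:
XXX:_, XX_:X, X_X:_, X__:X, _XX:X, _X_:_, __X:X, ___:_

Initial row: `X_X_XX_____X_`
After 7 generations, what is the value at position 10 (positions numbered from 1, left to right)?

_

generation 1: ____XXX___X__
generation 2: ___XX_XX_X_X_
generation 3: __XXX_XX____X
generation 4: XXX_X_XXX__X_
generation 5: X_X___X_XXX__
generation 6: ___X_X__X_XXX
generation 7: X_X___XX__X_X
position 10 holds _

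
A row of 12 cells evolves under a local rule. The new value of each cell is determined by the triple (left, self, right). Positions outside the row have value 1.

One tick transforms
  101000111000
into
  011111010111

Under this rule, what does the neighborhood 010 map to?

1

At position 2 the neighborhood is 010; the next row has 1 there.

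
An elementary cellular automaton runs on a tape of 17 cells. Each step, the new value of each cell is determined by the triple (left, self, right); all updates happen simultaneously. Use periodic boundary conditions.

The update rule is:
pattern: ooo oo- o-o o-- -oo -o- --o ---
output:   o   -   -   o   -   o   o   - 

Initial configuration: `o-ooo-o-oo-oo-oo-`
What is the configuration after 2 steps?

oooooooo--------o

step 1: o--o--o----------
step 2: oooooooo--------o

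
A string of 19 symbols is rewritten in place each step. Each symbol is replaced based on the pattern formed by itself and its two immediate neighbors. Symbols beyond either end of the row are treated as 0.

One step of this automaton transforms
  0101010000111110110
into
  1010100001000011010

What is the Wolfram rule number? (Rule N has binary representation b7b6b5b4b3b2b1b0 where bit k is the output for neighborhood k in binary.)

position 11: 111 → 0  (bit 7 = 0)
position 14: 110 → 1  (bit 6 = 1)
position 2: 101 → 1  (bit 5 = 1)
position 6: 100 → 0  (bit 4 = 0)
position 10: 011 → 0  (bit 3 = 0)
position 1: 010 → 0  (bit 2 = 0)
position 0: 001 → 1  (bit 1 = 1)
position 7: 000 → 0  (bit 0 = 0)
bits b7..b0 = 01100010 = 98

98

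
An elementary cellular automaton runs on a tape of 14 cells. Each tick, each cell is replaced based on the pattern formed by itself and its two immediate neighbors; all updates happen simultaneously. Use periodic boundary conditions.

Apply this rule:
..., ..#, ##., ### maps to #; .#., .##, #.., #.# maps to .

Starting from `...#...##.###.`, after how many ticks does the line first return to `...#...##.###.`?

14

###..##.#..##.
.##.#.#...#.#.
#.#.....##....
....####.#.###
.###.###....##
..##..##.###.#
.#.#.#.#..##..
#........#.#.#
#.#######.....
...######.####
.##.#####..###
..#..####.#.##
.#..#.###....#
...#...##.###.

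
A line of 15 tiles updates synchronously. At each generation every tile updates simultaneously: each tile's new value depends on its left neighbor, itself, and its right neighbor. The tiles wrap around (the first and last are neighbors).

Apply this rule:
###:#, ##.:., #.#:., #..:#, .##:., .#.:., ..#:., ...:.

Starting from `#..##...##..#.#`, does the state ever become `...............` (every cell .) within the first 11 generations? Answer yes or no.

no

generation 1: .#...#....#....
generation 2: ..#...#....#...
generation 3: ...#...#....#..
generation 4: ....#...#....#.
generation 5: .....#...#....#
generation 6: #.....#...#....
generation 7: .#.....#...#...
generation 8: ..#.....#...#..
generation 9: ...#.....#...#.
generation 10: ....#.....#...#
generation 11: #....#.....#...
generation 11 is #....#.....#..., still not uniform .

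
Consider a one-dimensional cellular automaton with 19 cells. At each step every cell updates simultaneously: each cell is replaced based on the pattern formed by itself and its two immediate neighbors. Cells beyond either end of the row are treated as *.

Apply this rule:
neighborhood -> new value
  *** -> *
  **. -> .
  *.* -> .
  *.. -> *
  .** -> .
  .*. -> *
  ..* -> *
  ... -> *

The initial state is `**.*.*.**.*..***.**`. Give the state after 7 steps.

***...*****...*.***

*..*.*....***.*...*
.***.*****.*..****.
..*...***..***.**..
******.*.**.*....**
*****..*....*****.*
****.*******.***...
***...*****...*.***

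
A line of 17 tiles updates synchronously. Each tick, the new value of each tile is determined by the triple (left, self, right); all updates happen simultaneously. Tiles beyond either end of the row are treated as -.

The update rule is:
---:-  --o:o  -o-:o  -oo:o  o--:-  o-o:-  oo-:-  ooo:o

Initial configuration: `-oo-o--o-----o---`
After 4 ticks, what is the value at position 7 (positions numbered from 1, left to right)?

tick 1: oo--o-oo----oo---
tick 2: o--oo-o----oo----
tick 3: o-oo--o---oo-----
tick 4: o-o--oo--oo------
position 7 holds o

o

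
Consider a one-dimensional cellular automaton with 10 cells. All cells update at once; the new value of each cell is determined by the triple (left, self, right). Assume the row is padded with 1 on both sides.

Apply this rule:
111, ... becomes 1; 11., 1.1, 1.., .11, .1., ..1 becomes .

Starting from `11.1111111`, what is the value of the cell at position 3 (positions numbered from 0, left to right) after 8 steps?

1...111111
..1..11111
......1111
.1111..111
..11....11
.....11..1
.111......
..1..1111.
position 3 holds .

.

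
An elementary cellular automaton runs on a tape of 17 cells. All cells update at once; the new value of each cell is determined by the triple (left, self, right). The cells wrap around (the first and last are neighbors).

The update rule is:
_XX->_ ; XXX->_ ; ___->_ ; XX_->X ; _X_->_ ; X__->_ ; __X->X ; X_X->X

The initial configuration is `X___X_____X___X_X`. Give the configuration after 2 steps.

X__X_____X___X_X_
__X_____X___X_X_X

__X_____X___X_X_X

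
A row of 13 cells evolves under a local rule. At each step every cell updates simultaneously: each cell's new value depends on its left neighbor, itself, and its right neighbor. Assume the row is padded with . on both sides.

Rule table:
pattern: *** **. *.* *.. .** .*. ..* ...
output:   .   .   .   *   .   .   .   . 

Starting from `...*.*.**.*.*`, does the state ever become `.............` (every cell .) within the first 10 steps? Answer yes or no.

step 1: .............
all cells are . at step 1

yes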